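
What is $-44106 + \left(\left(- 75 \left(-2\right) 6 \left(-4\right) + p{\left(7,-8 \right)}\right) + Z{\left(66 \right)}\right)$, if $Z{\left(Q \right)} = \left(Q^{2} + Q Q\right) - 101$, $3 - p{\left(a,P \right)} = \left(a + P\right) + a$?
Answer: $-39098$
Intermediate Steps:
$p{\left(a,P \right)} = 3 - P - 2 a$ ($p{\left(a,P \right)} = 3 - \left(\left(a + P\right) + a\right) = 3 - \left(\left(P + a\right) + a\right) = 3 - \left(P + 2 a\right) = 3 - P - 2 a$)
$Z{\left(Q \right)} = -101 + 2 Q^{2}$ ($Z{\left(Q \right)} = \left(Q^{2} + Q^{2}\right) - 101 = 2 Q^{2} - 101 = -101 + 2 Q^{2}$)
$-44106 + \left(\left(- 75 \left(-2\right) 6 \left(-4\right) + p{\left(7,-8 \right)}\right) + Z{\left(66 \right)}\right) = -44106 - \left(104 - 8712 + 75 \left(\left(-2\right) 6\right) \left(-4\right)\right) = -44106 + \left(\left(- 75 \left(\left(-12\right) \left(-4\right)\right) + \left(3 + 8 - 14\right)\right) + \left(-101 + 2 \cdot 4356\right)\right) = -44106 + \left(\left(\left(-75\right) 48 - 3\right) + \left(-101 + 8712\right)\right) = -44106 + \left(\left(-3600 - 3\right) + 8611\right) = -44106 + \left(-3603 + 8611\right) = -44106 + 5008 = -39098$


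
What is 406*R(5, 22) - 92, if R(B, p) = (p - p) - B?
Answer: -2122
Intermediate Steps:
R(B, p) = -B (R(B, p) = 0 - B = -B)
406*R(5, 22) - 92 = 406*(-1*5) - 92 = 406*(-5) - 92 = -2030 - 92 = -2122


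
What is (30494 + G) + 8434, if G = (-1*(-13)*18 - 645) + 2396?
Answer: 40913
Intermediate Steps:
G = 1985 (G = (13*18 - 645) + 2396 = (234 - 645) + 2396 = -411 + 2396 = 1985)
(30494 + G) + 8434 = (30494 + 1985) + 8434 = 32479 + 8434 = 40913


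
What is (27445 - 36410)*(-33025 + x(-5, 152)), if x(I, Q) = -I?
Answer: 296024300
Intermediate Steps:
(27445 - 36410)*(-33025 + x(-5, 152)) = (27445 - 36410)*(-33025 - 1*(-5)) = -8965*(-33025 + 5) = -8965*(-33020) = 296024300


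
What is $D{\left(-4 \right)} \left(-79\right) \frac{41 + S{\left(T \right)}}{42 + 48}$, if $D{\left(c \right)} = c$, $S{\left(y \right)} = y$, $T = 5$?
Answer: $\frac{7268}{45} \approx 161.51$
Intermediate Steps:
$D{\left(-4 \right)} \left(-79\right) \frac{41 + S{\left(T \right)}}{42 + 48} = \left(-4\right) \left(-79\right) \frac{41 + 5}{42 + 48} = 316 \cdot \frac{46}{90} = 316 \cdot 46 \cdot \frac{1}{90} = 316 \cdot \frac{23}{45} = \frac{7268}{45}$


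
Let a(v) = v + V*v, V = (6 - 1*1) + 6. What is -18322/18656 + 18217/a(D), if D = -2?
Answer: -21268505/27984 ≈ -760.02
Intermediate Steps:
V = 11 (V = (6 - 1) + 6 = 5 + 6 = 11)
a(v) = 12*v (a(v) = v + 11*v = 12*v)
-18322/18656 + 18217/a(D) = -18322/18656 + 18217/((12*(-2))) = -18322*1/18656 + 18217/(-24) = -9161/9328 + 18217*(-1/24) = -9161/9328 - 18217/24 = -21268505/27984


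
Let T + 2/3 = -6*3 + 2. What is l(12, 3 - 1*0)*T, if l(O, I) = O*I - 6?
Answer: -500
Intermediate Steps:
T = -50/3 (T = -⅔ + (-6*3 + 2) = -⅔ + (-18 + 2) = -⅔ - 16 = -50/3 ≈ -16.667)
l(O, I) = -6 + I*O (l(O, I) = I*O - 6 = -6 + I*O)
l(12, 3 - 1*0)*T = (-6 + (3 - 1*0)*12)*(-50/3) = (-6 + (3 + 0)*12)*(-50/3) = (-6 + 3*12)*(-50/3) = (-6 + 36)*(-50/3) = 30*(-50/3) = -500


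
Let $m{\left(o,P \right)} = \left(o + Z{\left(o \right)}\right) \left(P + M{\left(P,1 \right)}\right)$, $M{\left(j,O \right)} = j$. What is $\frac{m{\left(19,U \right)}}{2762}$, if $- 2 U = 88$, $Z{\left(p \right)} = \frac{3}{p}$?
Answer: $- \frac{16016}{26239} \approx -0.61039$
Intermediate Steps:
$U = -44$ ($U = \left(- \frac{1}{2}\right) 88 = -44$)
$m{\left(o,P \right)} = 2 P \left(o + \frac{3}{o}\right)$ ($m{\left(o,P \right)} = \left(o + \frac{3}{o}\right) \left(P + P\right) = \left(o + \frac{3}{o}\right) 2 P = 2 P \left(o + \frac{3}{o}\right)$)
$\frac{m{\left(19,U \right)}}{2762} = \frac{2 \left(-44\right) \frac{1}{19} \left(3 + 19^{2}\right)}{2762} = 2 \left(-44\right) \frac{1}{19} \left(3 + 361\right) \frac{1}{2762} = 2 \left(-44\right) \frac{1}{19} \cdot 364 \cdot \frac{1}{2762} = \left(- \frac{32032}{19}\right) \frac{1}{2762} = - \frac{16016}{26239}$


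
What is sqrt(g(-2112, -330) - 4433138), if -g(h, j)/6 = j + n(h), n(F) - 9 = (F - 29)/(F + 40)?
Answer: I*sqrt(1189002192245)/518 ≈ 2105.0*I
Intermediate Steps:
n(F) = 9 + (-29 + F)/(40 + F) (n(F) = 9 + (F - 29)/(F + 40) = 9 + (-29 + F)/(40 + F))
g(h, j) = -6*j - 6*(331 + 10*h)/(40 + h) (g(h, j) = -6*(j + (331 + 10*h)/(40 + h)) = -6*j - 6*(331 + 10*h)/(40 + h))
sqrt(g(-2112, -330) - 4433138) = sqrt(6*(-331 - 10*(-2112) - 1*(-330)*(40 - 2112))/(40 - 2112) - 4433138) = sqrt(6*(-331 + 21120 - 1*(-330)*(-2072))/(-2072) - 4433138) = sqrt(6*(-1/2072)*(-331 + 21120 - 683760) - 4433138) = sqrt(6*(-1/2072)*(-662971) - 4433138) = sqrt(1988913/1036 - 4433138) = sqrt(-4590742055/1036) = I*sqrt(1189002192245)/518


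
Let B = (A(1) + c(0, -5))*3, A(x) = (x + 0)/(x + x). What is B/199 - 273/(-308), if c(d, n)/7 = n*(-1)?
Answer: 12447/8756 ≈ 1.4215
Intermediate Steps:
c(d, n) = -7*n (c(d, n) = 7*(n*(-1)) = 7*(-n) = -7*n)
A(x) = 1/2 (A(x) = x/((2*x)) = x*(1/(2*x)) = 1/2)
B = 213/2 (B = (1/2 - 7*(-5))*3 = (1/2 + 35)*3 = (71/2)*3 = 213/2 ≈ 106.50)
B/199 - 273/(-308) = (213/2)/199 - 273/(-308) = (213/2)*(1/199) - 273*(-1/308) = 213/398 + 39/44 = 12447/8756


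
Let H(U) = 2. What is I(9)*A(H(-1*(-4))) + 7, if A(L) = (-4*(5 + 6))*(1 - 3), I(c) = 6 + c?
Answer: 1327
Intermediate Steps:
A(L) = 88 (A(L) = -4*11*(-2) = -44*(-2) = 88)
I(9)*A(H(-1*(-4))) + 7 = (6 + 9)*88 + 7 = 15*88 + 7 = 1320 + 7 = 1327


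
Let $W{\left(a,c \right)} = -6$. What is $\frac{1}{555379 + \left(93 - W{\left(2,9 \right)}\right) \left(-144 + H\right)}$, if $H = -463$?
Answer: $\frac{1}{495286} \approx 2.019 \cdot 10^{-6}$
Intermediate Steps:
$\frac{1}{555379 + \left(93 - W{\left(2,9 \right)}\right) \left(-144 + H\right)} = \frac{1}{555379 + \left(93 - -6\right) \left(-144 - 463\right)} = \frac{1}{555379 + \left(93 + 6\right) \left(-607\right)} = \frac{1}{555379 + 99 \left(-607\right)} = \frac{1}{555379 - 60093} = \frac{1}{495286}$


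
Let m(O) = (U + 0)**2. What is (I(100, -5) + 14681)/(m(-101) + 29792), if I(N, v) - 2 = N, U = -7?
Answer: 14783/29841 ≈ 0.49539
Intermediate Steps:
I(N, v) = 2 + N
m(O) = 49 (m(O) = (-7 + 0)**2 = (-7)**2 = 49)
(I(100, -5) + 14681)/(m(-101) + 29792) = ((2 + 100) + 14681)/(49 + 29792) = (102 + 14681)/29841 = 14783*(1/29841) = 14783/29841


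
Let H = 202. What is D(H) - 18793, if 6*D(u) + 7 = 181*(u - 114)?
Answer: -32279/2 ≈ -16140.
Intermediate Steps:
D(u) = -20641/6 + 181*u/6 (D(u) = -7/6 + (181*(u - 114))/6 = -7/6 + (181*(-114 + u))/6 = -7/6 + (-20634 + 181*u)/6 = -7/6 + (-3439 + 181*u/6) = -20641/6 + 181*u/6)
D(H) - 18793 = (-20641/6 + (181/6)*202) - 18793 = (-20641/6 + 18281/3) - 18793 = 5307/2 - 18793 = -32279/2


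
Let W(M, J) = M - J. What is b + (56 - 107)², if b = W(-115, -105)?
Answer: 2591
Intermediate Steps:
b = -10 (b = -115 - 1*(-105) = -115 + 105 = -10)
b + (56 - 107)² = -10 + (56 - 107)² = -10 + (-51)² = -10 + 2601 = 2591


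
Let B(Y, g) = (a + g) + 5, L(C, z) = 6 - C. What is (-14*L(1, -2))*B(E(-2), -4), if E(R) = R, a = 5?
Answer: -420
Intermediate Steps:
B(Y, g) = 10 + g (B(Y, g) = (5 + g) + 5 = 10 + g)
(-14*L(1, -2))*B(E(-2), -4) = (-14*(6 - 1*1))*(10 - 4) = -14*(6 - 1)*6 = -14*5*6 = -70*6 = -420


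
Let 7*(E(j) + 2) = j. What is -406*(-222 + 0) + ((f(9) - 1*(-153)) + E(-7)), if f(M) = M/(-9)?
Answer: 90281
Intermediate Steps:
f(M) = -M/9 (f(M) = M*(-1/9) = -M/9)
E(j) = -2 + j/7
-406*(-222 + 0) + ((f(9) - 1*(-153)) + E(-7)) = -406*(-222 + 0) + ((-1/9*9 - 1*(-153)) + (-2 + (1/7)*(-7))) = -406*(-222) + ((-1 + 153) + (-2 - 1)) = 90132 + (152 - 3) = 90132 + 149 = 90281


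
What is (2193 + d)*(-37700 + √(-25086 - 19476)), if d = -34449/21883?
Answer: -1807902369000/21883 + 47954970*I*√44562/21883 ≈ -8.2617e+7 + 4.626e+5*I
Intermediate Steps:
d = -34449/21883 (d = -34449*1/21883 = -34449/21883 ≈ -1.5742)
(2193 + d)*(-37700 + √(-25086 - 19476)) = (2193 - 34449/21883)*(-37700 + √(-25086 - 19476)) = 47954970*(-37700 + √(-44562))/21883 = 47954970*(-37700 + I*√44562)/21883 = -1807902369000/21883 + 47954970*I*√44562/21883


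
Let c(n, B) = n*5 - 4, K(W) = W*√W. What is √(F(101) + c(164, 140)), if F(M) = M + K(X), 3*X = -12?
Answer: √(917 - 8*I) ≈ 30.282 - 0.1321*I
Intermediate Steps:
X = -4 (X = (⅓)*(-12) = -4)
K(W) = W^(3/2)
F(M) = M - 8*I (F(M) = M + (-4)^(3/2) = M - 8*I)
c(n, B) = -4 + 5*n (c(n, B) = 5*n - 4 = -4 + 5*n)
√(F(101) + c(164, 140)) = √((101 - 8*I) + (-4 + 5*164)) = √((101 - 8*I) + (-4 + 820)) = √((101 - 8*I) + 816) = √(917 - 8*I)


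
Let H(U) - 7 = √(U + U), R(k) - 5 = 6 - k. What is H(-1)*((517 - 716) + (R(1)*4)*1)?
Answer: -1113 - 159*I*√2 ≈ -1113.0 - 224.86*I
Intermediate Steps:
R(k) = 11 - k (R(k) = 5 + (6 - k) = 11 - k)
H(U) = 7 + √2*√U (H(U) = 7 + √(U + U) = 7 + √(2*U) = 7 + √2*√U)
H(-1)*((517 - 716) + (R(1)*4)*1) = (7 + √2*√(-1))*((517 - 716) + ((11 - 1*1)*4)*1) = (7 + √2*I)*(-199 + ((11 - 1)*4)*1) = (7 + I*√2)*(-199 + (10*4)*1) = (7 + I*√2)*(-199 + 40*1) = (7 + I*√2)*(-199 + 40) = (7 + I*√2)*(-159) = -1113 - 159*I*√2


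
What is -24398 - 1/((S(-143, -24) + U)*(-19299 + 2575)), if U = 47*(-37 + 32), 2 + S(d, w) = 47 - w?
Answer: -67733337233/2776184 ≈ -24398.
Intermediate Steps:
S(d, w) = 45 - w (S(d, w) = -2 + (47 - w) = 45 - w)
U = -235 (U = 47*(-5) = -235)
-24398 - 1/((S(-143, -24) + U)*(-19299 + 2575)) = -24398 - 1/(((45 - 1*(-24)) - 235)*(-19299 + 2575)) = -24398 - 1/(((45 + 24) - 235)*(-16724)) = -24398 - 1/((69 - 235)*(-16724)) = -24398 - 1/((-166*(-16724))) = -24398 - 1/2776184 = -67733337233/2776184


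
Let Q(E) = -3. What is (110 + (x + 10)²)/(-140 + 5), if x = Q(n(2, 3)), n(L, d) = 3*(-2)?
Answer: -53/45 ≈ -1.1778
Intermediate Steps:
n(L, d) = -6
x = -3
(110 + (x + 10)²)/(-140 + 5) = (110 + (-3 + 10)²)/(-140 + 5) = (110 + 7²)/(-135) = (110 + 49)*(-1/135) = 159*(-1/135) = -53/45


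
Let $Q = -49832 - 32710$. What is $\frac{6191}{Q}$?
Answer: $- \frac{6191}{82542} \approx -0.075004$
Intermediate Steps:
$Q = -82542$
$\frac{6191}{Q} = \frac{6191}{-82542} = 6191 \left(- \frac{1}{82542}\right) = - \frac{6191}{82542}$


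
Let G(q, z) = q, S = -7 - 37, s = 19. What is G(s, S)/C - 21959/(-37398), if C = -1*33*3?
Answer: 487793/1234134 ≈ 0.39525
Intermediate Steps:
S = -44
C = -99 (C = -33*3 = -99)
G(s, S)/C - 21959/(-37398) = 19/(-99) - 21959/(-37398) = 19*(-1/99) - 21959*(-1/37398) = -19/99 + 21959/37398 = 487793/1234134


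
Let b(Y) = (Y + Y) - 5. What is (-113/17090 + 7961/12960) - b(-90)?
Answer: 4110957301/22148640 ≈ 185.61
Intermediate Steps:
b(Y) = -5 + 2*Y (b(Y) = 2*Y - 5 = -5 + 2*Y)
(-113/17090 + 7961/12960) - b(-90) = (-113/17090 + 7961/12960) - (-5 + 2*(-90)) = (-113*1/17090 + 7961*(1/12960)) - (-5 - 180) = (-113/17090 + 7961/12960) - 1*(-185) = 13458901/22148640 + 185 = 4110957301/22148640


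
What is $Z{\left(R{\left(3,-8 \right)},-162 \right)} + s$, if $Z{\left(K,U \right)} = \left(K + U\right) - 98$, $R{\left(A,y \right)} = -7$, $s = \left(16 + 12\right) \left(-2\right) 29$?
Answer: $-1891$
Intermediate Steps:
$s = -1624$ ($s = 28 \left(-2\right) 29 = \left(-56\right) 29 = -1624$)
$Z{\left(K,U \right)} = -98 + K + U$
$Z{\left(R{\left(3,-8 \right)},-162 \right)} + s = \left(-98 - 7 - 162\right) - 1624 = -267 - 1624 = -1891$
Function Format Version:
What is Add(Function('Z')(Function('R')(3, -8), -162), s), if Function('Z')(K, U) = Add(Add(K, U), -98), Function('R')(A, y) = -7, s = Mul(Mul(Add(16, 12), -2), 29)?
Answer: -1891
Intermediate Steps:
s = -1624 (s = Mul(Mul(28, -2), 29) = Mul(-56, 29) = -1624)
Function('Z')(K, U) = Add(-98, K, U)
Add(Function('Z')(Function('R')(3, -8), -162), s) = Add(Add(-98, -7, -162), -1624) = Add(-267, -1624) = -1891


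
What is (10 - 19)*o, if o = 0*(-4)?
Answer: 0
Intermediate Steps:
o = 0
(10 - 19)*o = (10 - 19)*0 = -9*0 = 0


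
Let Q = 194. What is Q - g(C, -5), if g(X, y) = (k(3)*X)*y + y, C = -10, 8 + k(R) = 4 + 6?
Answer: 99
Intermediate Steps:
k(R) = 2 (k(R) = -8 + (4 + 6) = -8 + 10 = 2)
g(X, y) = y + 2*X*y (g(X, y) = (2*X)*y + y = 2*X*y + y = y + 2*X*y)
Q - g(C, -5) = 194 - (-5)*(1 + 2*(-10)) = 194 - (-5)*(1 - 20) = 194 - (-5)*(-19) = 194 - 1*95 = 194 - 95 = 99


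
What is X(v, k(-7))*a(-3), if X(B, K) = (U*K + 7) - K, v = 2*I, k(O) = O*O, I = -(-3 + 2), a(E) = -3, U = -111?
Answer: 16443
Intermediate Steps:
I = 1 (I = -1*(-1) = 1)
k(O) = O²
v = 2 (v = 2*1 = 2)
X(B, K) = 7 - 112*K (X(B, K) = (-111*K + 7) - K = (7 - 111*K) - K = 7 - 112*K)
X(v, k(-7))*a(-3) = (7 - 112*(-7)²)*(-3) = (7 - 112*49)*(-3) = (7 - 5488)*(-3) = -5481*(-3) = 16443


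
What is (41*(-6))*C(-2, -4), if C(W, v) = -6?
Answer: 1476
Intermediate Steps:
(41*(-6))*C(-2, -4) = (41*(-6))*(-6) = -246*(-6) = 1476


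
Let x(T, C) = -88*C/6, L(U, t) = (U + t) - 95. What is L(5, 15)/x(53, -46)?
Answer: -225/2024 ≈ -0.11117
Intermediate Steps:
L(U, t) = -95 + U + t
x(T, C) = -44*C/3
L(5, 15)/x(53, -46) = (-95 + 5 + 15)/((-44/3*(-46))) = -75/2024/3 = -75*3/2024 = -225/2024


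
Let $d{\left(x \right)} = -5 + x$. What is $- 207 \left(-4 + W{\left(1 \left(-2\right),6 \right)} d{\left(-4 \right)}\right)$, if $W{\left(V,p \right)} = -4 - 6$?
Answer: $-17802$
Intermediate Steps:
$W{\left(V,p \right)} = -10$ ($W{\left(V,p \right)} = -4 - 6 = -10$)
$- 207 \left(-4 + W{\left(1 \left(-2\right),6 \right)} d{\left(-4 \right)}\right) = - 207 \left(-4 - 10 \left(-5 - 4\right)\right) = - 207 \left(-4 - -90\right) = - 207 \left(-4 + 90\right) = \left(-207\right) 86 = -17802$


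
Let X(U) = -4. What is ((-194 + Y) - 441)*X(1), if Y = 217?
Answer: 1672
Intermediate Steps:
((-194 + Y) - 441)*X(1) = ((-194 + 217) - 441)*(-4) = (23 - 441)*(-4) = -418*(-4) = 1672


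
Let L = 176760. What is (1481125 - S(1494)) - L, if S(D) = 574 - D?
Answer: 1305285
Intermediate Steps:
(1481125 - S(1494)) - L = (1481125 - (574 - 1*1494)) - 1*176760 = (1481125 - (574 - 1494)) - 176760 = (1481125 - 1*(-920)) - 176760 = (1481125 + 920) - 176760 = 1482045 - 176760 = 1305285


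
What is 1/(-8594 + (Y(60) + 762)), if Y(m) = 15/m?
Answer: -4/31327 ≈ -0.00012769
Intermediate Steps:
1/(-8594 + (Y(60) + 762)) = 1/(-8594 + (15/60 + 762)) = 1/(-8594 + (15*(1/60) + 762)) = 1/(-8594 + (¼ + 762)) = 1/(-8594 + 3049/4) = 1/(-31327/4) = -4/31327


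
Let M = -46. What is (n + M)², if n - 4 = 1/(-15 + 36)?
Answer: 776161/441 ≈ 1760.0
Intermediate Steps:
n = 85/21 (n = 4 + 1/(-15 + 36) = 4 + 1/21 = 85/21 ≈ 4.0476)
(n + M)² = (85/21 - 46)² = (-881/21)² = 776161/441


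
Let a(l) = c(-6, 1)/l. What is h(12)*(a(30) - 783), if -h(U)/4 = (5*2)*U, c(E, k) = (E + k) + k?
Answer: 375904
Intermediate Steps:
c(E, k) = E + 2*k
h(U) = -40*U (h(U) = -4*5*2*U = -40*U)
a(l) = -4/l (a(l) = (-6 + 2*1)/l = (-6 + 2)/l = -4/l)
h(12)*(a(30) - 783) = (-40*12)*(-4/30 - 783) = -480*(-4*1/30 - 783) = -480*(-2/15 - 783) = -480*(-11747/15) = 375904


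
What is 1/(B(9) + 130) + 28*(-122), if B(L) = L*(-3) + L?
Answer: -382591/112 ≈ -3416.0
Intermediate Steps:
B(L) = -2*L (B(L) = -3*L + L = -2*L)
1/(B(9) + 130) + 28*(-122) = 1/(-2*9 + 130) + 28*(-122) = 1/(-18 + 130) - 3416 = 1/112 - 3416 = -382591/112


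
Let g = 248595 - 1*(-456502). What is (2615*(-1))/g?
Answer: -2615/705097 ≈ -0.0037087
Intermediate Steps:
g = 705097 (g = 248595 + 456502 = 705097)
(2615*(-1))/g = (2615*(-1))/705097 = -2615*1/705097 = -2615/705097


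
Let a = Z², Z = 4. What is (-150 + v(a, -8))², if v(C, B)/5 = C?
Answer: 4900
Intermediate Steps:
a = 16 (a = 4² = 16)
v(C, B) = 5*C
(-150 + v(a, -8))² = (-150 + 5*16)² = (-150 + 80)² = (-70)² = 4900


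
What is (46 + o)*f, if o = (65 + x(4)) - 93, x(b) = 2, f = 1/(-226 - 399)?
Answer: -4/125 ≈ -0.032000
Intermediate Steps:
f = -1/625 (f = 1/(-625) = -1/625 ≈ -0.0016000)
o = -26 (o = (65 + 2) - 93 = 67 - 93 = -26)
(46 + o)*f = (46 - 26)*(-1/625) = 20*(-1/625) = -4/125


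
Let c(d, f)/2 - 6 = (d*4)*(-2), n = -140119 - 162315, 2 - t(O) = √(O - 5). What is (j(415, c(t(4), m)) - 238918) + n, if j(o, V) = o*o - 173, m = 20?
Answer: -369300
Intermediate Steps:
t(O) = 2 - √(-5 + O) (t(O) = 2 - √(O - 5) = 2 - √(-5 + O))
n = -302434
c(d, f) = 12 - 16*d (c(d, f) = 12 + 2*((d*4)*(-2)) = 12 + 2*((4*d)*(-2)) = 12 + 2*(-8*d) = 12 - 16*d)
j(o, V) = -173 + o² (j(o, V) = o² - 173 = -173 + o²)
(j(415, c(t(4), m)) - 238918) + n = ((-173 + 415²) - 238918) - 302434 = ((-173 + 172225) - 238918) - 302434 = (172052 - 238918) - 302434 = -66866 - 302434 = -369300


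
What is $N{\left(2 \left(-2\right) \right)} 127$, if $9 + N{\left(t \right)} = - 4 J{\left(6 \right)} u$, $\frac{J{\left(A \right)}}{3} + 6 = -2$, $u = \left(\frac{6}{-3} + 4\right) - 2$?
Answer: $-1143$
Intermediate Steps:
$u = 0$ ($u = \left(6 \left(- \frac{1}{3}\right) + 4\right) - 2 = \left(-2 + 4\right) - 2 = 2 - 2 = 0$)
$J{\left(A \right)} = -24$ ($J{\left(A \right)} = -18 + 3 \left(-2\right) = -18 - 6 = -24$)
$N{\left(t \right)} = -9$ ($N{\left(t \right)} = -9 + \left(-4\right) \left(-24\right) 0 = -9 + 96 \cdot 0 = -9 + 0 = -9$)
$N{\left(2 \left(-2\right) \right)} 127 = \left(-9\right) 127 = -1143$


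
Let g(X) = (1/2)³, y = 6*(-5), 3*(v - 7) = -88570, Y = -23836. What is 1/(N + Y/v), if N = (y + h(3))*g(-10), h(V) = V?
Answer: -708392/1818759 ≈ -0.38949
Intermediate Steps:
v = -88549/3 (v = 7 + (⅓)*(-88570) = 7 - 88570/3 = -88549/3 ≈ -29516.)
y = -30
g(X) = ⅛ (g(X) = (½)³ = ⅛)
N = -27/8 (N = (-30 + 3)*(⅛) = -27*⅛ = -27/8 ≈ -3.3750)
1/(N + Y/v) = 1/(-27/8 - 23836/(-88549/3)) = 1/(-27/8 - 23836*(-3/88549)) = 1/(-27/8 + 71508/88549) = 1/(-1818759/708392) = -708392/1818759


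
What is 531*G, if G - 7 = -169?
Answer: -86022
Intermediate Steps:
G = -162 (G = 7 - 169 = -162)
531*G = 531*(-162) = -86022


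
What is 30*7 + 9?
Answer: 219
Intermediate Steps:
30*7 + 9 = 210 + 9 = 219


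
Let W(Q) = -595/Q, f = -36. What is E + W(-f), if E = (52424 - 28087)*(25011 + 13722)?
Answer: 33935220161/36 ≈ 9.4265e+8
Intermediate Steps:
E = 942645021 (E = 24337*38733 = 942645021)
E + W(-f) = 942645021 - 595/((-1*(-36))) = 942645021 - 595/36 = 33935220161/36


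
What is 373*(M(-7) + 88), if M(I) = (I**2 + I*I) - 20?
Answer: 61918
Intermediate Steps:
M(I) = -20 + 2*I**2 (M(I) = (I**2 + I**2) - 20 = 2*I**2 - 20 = -20 + 2*I**2)
373*(M(-7) + 88) = 373*((-20 + 2*(-7)**2) + 88) = 373*((-20 + 2*49) + 88) = 373*((-20 + 98) + 88) = 373*(78 + 88) = 373*166 = 61918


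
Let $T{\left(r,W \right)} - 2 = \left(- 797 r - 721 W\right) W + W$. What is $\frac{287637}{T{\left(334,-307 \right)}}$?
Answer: $\frac{287637}{13768952} \approx 0.02089$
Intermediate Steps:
$T{\left(r,W \right)} = 2 + W + W \left(- 797 r - 721 W\right)$ ($T{\left(r,W \right)} = 2 + \left(\left(- 797 r - 721 W\right) W + W\right) = 2 + \left(W \left(- 797 r - 721 W\right) + W\right) = 2 + \left(W + W \left(- 797 r - 721 W\right)\right) = 2 + W + W \left(- 797 r - 721 W\right)$)
$\frac{287637}{T{\left(334,-307 \right)}} = \frac{287637}{2 - 307 - 721 \left(-307\right)^{2} - \left(-244679\right) 334} = \frac{287637}{2 - 307 - 67953529 + 81722786} = \frac{287637}{13768952}$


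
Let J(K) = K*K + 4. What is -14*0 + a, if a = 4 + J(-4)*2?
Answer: 44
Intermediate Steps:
J(K) = 4 + K**2 (J(K) = K**2 + 4 = 4 + K**2)
a = 44 (a = 4 + (4 + (-4)**2)*2 = 4 + (4 + 16)*2 = 4 + 20*2 = 4 + 40 = 44)
-14*0 + a = -14*0 + 44 = 0 + 44 = 44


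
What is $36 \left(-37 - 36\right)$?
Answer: $-2628$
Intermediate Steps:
$36 \left(-37 - 36\right) = 36 \left(-73\right) = -2628$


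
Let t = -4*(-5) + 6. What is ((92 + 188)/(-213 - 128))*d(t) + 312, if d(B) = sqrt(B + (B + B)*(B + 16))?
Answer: 312 - 280*sqrt(2210)/341 ≈ 273.40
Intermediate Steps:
t = 26 (t = 20 + 6 = 26)
d(B) = sqrt(B + 2*B*(16 + B)) (d(B) = sqrt(B + (2*B)*(16 + B)) = sqrt(B + 2*B*(16 + B)))
((92 + 188)/(-213 - 128))*d(t) + 312 = ((92 + 188)/(-213 - 128))*sqrt(26*(33 + 2*26)) + 312 = (280/(-341))*sqrt(26*(33 + 52)) + 312 = (280*(-1/341))*sqrt(26*85) + 312 = -280*sqrt(2210)/341 + 312 = 312 - 280*sqrt(2210)/341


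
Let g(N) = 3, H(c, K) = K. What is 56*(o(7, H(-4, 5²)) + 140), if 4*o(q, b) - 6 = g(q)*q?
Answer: 8218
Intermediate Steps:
o(q, b) = 3/2 + 3*q/4 (o(q, b) = 3/2 + (3*q)/4 = 3/2 + 3*q/4)
56*(o(7, H(-4, 5²)) + 140) = 56*((3/2 + (¾)*7) + 140) = 56*((3/2 + 21/4) + 140) = 56*(27/4 + 140) = 56*(587/4) = 8218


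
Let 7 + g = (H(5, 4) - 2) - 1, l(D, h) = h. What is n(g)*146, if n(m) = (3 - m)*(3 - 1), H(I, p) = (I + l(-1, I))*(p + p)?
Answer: -19564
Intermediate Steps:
H(I, p) = 4*I*p (H(I, p) = (I + I)*(p + p) = (2*I)*(2*p) = 4*I*p)
g = 70 (g = -7 + ((4*5*4 - 2) - 1) = -7 + ((80 - 2) - 1) = -7 + (78 - 1) = -7 + 77 = 70)
n(m) = 6 - 2*m (n(m) = (3 - m)*2 = 6 - 2*m)
n(g)*146 = (6 - 2*70)*146 = (6 - 140)*146 = -134*146 = -19564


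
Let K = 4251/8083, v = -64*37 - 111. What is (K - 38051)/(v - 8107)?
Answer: 153780991/42783319 ≈ 3.5944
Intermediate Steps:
v = -2479 (v = -2368 - 111 = -2479)
K = 4251/8083 (K = 4251*(1/8083) = 4251/8083 ≈ 0.52592)
(K - 38051)/(v - 8107) = (4251/8083 - 38051)/(-2479 - 8107) = -307561982/8083/(-10586) = -307561982/8083*(-1/10586) = 153780991/42783319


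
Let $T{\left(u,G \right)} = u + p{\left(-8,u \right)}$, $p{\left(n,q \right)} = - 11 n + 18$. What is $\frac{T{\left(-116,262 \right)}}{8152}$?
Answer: $- \frac{5}{4076} \approx -0.0012267$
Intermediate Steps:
$p{\left(n,q \right)} = 18 - 11 n$
$T{\left(u,G \right)} = 106 + u$ ($T{\left(u,G \right)} = u + \left(18 - -88\right) = u + \left(18 + 88\right) = u + 106 = 106 + u$)
$\frac{T{\left(-116,262 \right)}}{8152} = \frac{106 - 116}{8152} = \left(-10\right) \frac{1}{8152} = - \frac{5}{4076}$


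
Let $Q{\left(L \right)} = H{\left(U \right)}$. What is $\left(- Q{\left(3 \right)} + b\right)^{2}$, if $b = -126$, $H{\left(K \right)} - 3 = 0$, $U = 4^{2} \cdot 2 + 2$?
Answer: $16641$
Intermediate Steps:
$U = 34$ ($U = 16 \cdot 2 + 2 = 32 + 2 = 34$)
$H{\left(K \right)} = 3$ ($H{\left(K \right)} = 3 + 0 = 3$)
$Q{\left(L \right)} = 3$
$\left(- Q{\left(3 \right)} + b\right)^{2} = \left(\left(-1\right) 3 - 126\right)^{2} = \left(-3 - 126\right)^{2} = \left(-129\right)^{2} = 16641$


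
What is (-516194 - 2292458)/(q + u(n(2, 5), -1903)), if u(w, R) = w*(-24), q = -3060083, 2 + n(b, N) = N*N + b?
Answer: 2808652/3060683 ≈ 0.91765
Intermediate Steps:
n(b, N) = -2 + b + N² (n(b, N) = -2 + (N*N + b) = -2 + (N² + b) = -2 + (b + N²) = -2 + b + N²)
u(w, R) = -24*w
(-516194 - 2292458)/(q + u(n(2, 5), -1903)) = (-516194 - 2292458)/(-3060083 - 24*(-2 + 2 + 5²)) = -2808652/(-3060083 - 24*(-2 + 2 + 25)) = -2808652/(-3060083 - 24*25) = -2808652/(-3060083 - 600) = -2808652/(-3060683) = -2808652*(-1/3060683) = 2808652/3060683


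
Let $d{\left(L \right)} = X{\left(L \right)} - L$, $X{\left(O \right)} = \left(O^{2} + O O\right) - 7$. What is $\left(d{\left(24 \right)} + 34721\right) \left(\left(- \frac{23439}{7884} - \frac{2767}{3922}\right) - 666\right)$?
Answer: $- \frac{61848837978739}{2576754} \approx -2.4003 \cdot 10^{7}$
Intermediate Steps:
$X{\left(O \right)} = -7 + 2 O^{2}$ ($X{\left(O \right)} = \left(O^{2} + O^{2}\right) - 7 = 2 O^{2} - 7 = -7 + 2 O^{2}$)
$d{\left(L \right)} = -7 - L + 2 L^{2}$ ($d{\left(L \right)} = \left(-7 + 2 L^{2}\right) - L = -7 - L + 2 L^{2}$)
$\left(d{\left(24 \right)} + 34721\right) \left(\left(- \frac{23439}{7884} - \frac{2767}{3922}\right) - 666\right) = \left(\left(-7 - 24 + 2 \cdot 24^{2}\right) + 34721\right) \left(\left(- \frac{23439}{7884} - \frac{2767}{3922}\right) - 666\right) = \left(\left(-7 - 24 + 2 \cdot 576\right) + 34721\right) \left(\left(\left(-23439\right) \frac{1}{7884} - \frac{2767}{3922}\right) - 666\right) = \left(\left(-7 - 24 + 1152\right) + 34721\right) \left(\left(- \frac{7813}{2628} - \frac{2767}{3922}\right) - 666\right) = \left(1121 + 34721\right) \left(- \frac{18957131}{5153508} - 666\right) = 35842 \left(- \frac{3451193459}{5153508}\right) = - \frac{61848837978739}{2576754}$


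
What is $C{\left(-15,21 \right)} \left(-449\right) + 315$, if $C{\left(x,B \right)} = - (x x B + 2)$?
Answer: $2122738$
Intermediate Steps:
$C{\left(x,B \right)} = -2 - B x^{2}$ ($C{\left(x,B \right)} = - (x^{2} B + 2) = - (B x^{2} + 2) = - (2 + B x^{2}) = -2 - B x^{2}$)
$C{\left(-15,21 \right)} \left(-449\right) + 315 = \left(-2 - 21 \left(-15\right)^{2}\right) \left(-449\right) + 315 = \left(-2 - 21 \cdot 225\right) \left(-449\right) + 315 = \left(-2 - 4725\right) \left(-449\right) + 315 = \left(-4727\right) \left(-449\right) + 315 = 2122423 + 315 = 2122738$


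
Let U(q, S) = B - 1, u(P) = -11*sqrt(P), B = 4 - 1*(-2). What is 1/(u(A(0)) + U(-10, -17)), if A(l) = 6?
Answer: -5/701 - 11*sqrt(6)/701 ≈ -0.045570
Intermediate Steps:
B = 6 (B = 4 + 2 = 6)
U(q, S) = 5 (U(q, S) = 6 - 1 = 5)
1/(u(A(0)) + U(-10, -17)) = 1/(-11*sqrt(6) + 5) = 1/(5 - 11*sqrt(6))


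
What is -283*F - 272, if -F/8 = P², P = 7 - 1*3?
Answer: 35952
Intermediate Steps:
P = 4 (P = 7 - 3 = 4)
F = -128 (F = -8*4² = -8*16 = -128)
-283*F - 272 = -283*(-128) - 272 = 36224 - 272 = 35952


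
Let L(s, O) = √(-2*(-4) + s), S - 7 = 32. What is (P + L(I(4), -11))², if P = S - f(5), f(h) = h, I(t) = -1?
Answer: (34 + √7)² ≈ 1342.9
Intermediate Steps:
S = 39 (S = 7 + 32 = 39)
L(s, O) = √(8 + s)
P = 34 (P = 39 - 1*5 = 39 - 5 = 34)
(P + L(I(4), -11))² = (34 + √(8 - 1))² = (34 + √7)²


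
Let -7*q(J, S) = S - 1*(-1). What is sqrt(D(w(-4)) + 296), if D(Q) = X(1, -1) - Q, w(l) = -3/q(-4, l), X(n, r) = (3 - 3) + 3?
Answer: 3*sqrt(34) ≈ 17.493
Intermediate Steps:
q(J, S) = -1/7 - S/7 (q(J, S) = -(S - 1*(-1))/7 = -(S + 1)/7 = -(1 + S)/7 = -1/7 - S/7)
X(n, r) = 3 (X(n, r) = 0 + 3 = 3)
w(l) = -3/(-1/7 - l/7)
D(Q) = 3 - Q
sqrt(D(w(-4)) + 296) = sqrt((3 - 21/(1 - 4)) + 296) = sqrt((3 - 21/(-3)) + 296) = sqrt((3 - 21*(-1)/3) + 296) = sqrt((3 - 1*(-7)) + 296) = sqrt((3 + 7) + 296) = sqrt(10 + 296) = sqrt(306) = 3*sqrt(34)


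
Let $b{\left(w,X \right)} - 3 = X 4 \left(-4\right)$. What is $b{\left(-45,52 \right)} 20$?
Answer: $-16580$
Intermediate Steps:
$b{\left(w,X \right)} = 3 - 16 X$ ($b{\left(w,X \right)} = 3 + X 4 \left(-4\right) = 3 + 4 X \left(-4\right) = 3 - 16 X$)
$b{\left(-45,52 \right)} 20 = \left(3 - 832\right) 20 = \left(-829\right) 20 = -16580$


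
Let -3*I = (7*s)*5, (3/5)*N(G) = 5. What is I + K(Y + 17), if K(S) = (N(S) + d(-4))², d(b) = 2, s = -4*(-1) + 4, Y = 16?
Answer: 121/9 ≈ 13.444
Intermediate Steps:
s = 8 (s = 4 + 4 = 8)
N(G) = 25/3 (N(G) = (5/3)*5 = 25/3)
K(S) = 961/9 (K(S) = (25/3 + 2)² = (31/3)² = 961/9)
I = -280/3 (I = -7*8*5/3 = -56*5/3 = -⅓*280 = -280/3 ≈ -93.333)
I + K(Y + 17) = -280/3 + 961/9 = 121/9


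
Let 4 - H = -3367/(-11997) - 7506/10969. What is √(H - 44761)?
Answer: I*√86117999601292368934/43865031 ≈ 211.56*I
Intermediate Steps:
H = 579497231/131595093 (H = 4 - (-3367/(-11997) - 7506/10969) = 4 - (-3367*(-1/11997) - 7506*1/10969) = 4 - (3367/11997 - 7506/10969) = 4 - 1*(-53116859/131595093) = 4 + 53116859/131595093 = 579497231/131595093 ≈ 4.4036)
√(H - 44761) = √(579497231/131595093 - 44761) = √(-5889748460542/131595093) = I*√86117999601292368934/43865031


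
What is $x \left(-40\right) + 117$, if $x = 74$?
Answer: $-2843$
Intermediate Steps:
$x \left(-40\right) + 117 = 74 \left(-40\right) + 117 = -2960 + 117 = -2843$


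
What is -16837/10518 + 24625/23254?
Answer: -33130462/61146393 ≈ -0.54182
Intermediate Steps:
-16837/10518 + 24625/23254 = -33130462/61146393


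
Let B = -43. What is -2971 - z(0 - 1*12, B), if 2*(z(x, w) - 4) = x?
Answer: -2969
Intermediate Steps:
z(x, w) = 4 + x/2
-2971 - z(0 - 1*12, B) = -2971 - (4 + (0 - 1*12)/2) = -2971 - (4 + (0 - 12)/2) = -2971 - (4 + (½)*(-12)) = -2971 - (4 - 6) = -2971 - 1*(-2) = -2971 + 2 = -2969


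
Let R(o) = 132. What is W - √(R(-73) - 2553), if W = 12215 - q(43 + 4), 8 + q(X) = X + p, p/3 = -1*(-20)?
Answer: 12116 - 3*I*√269 ≈ 12116.0 - 49.204*I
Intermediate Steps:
p = 60 (p = 3*(-1*(-20)) = 3*20 = 60)
q(X) = 52 + X (q(X) = -8 + (X + 60) = -8 + (60 + X) = 52 + X)
W = 12116 (W = 12215 - (52 + (43 + 4)) = 12215 - (52 + 47) = 12215 - 1*99 = 12215 - 99 = 12116)
W - √(R(-73) - 2553) = 12116 - √(132 - 2553) = 12116 - √(-2421) = 12116 - 3*I*√269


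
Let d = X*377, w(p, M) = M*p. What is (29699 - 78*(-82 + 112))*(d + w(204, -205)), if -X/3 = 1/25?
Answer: -28634777529/25 ≈ -1.1454e+9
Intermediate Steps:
X = -3/25 ≈ -0.12000
d = -1131/25 (d = -3/25*377 = -1131/25 ≈ -45.240)
(29699 - 78*(-82 + 112))*(d + w(204, -205)) = (29699 - 78*(-82 + 112))*(-1131/25 - 205*204) = (29699 - 78*30)*(-1131/25 - 41820) = (29699 - 2340)*(-1046631/25) = 27359*(-1046631/25) = -28634777529/25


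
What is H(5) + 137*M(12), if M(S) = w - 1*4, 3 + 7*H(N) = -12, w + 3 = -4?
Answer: -10564/7 ≈ -1509.1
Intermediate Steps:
w = -7 (w = -3 - 4 = -7)
H(N) = -15/7 (H(N) = -3/7 + (⅐)*(-12) = -3/7 - 12/7 = -15/7)
M(S) = -11 (M(S) = -7 - 1*4 = -7 - 4 = -11)
H(5) + 137*M(12) = -15/7 + 137*(-11) = -15/7 - 1507 = -10564/7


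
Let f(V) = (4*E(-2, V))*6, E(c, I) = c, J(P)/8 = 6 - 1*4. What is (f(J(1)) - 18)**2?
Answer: 4356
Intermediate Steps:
J(P) = 16 (J(P) = 8*(6 - 1*4) = 8*(6 - 4) = 8*2 = 16)
f(V) = -48 (f(V) = (4*(-2))*6 = -8*6 = -48)
(f(J(1)) - 18)**2 = (-48 - 18)**2 = (-66)**2 = 4356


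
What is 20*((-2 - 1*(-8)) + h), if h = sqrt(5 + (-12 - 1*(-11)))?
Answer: 160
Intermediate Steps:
h = 2 (h = sqrt(5 + (-12 + 11)) = sqrt(5 - 1) = sqrt(4) = 2)
20*((-2 - 1*(-8)) + h) = 20*((-2 - 1*(-8)) + 2) = 20*((-2 + 8) + 2) = 20*(6 + 2) = 20*8 = 160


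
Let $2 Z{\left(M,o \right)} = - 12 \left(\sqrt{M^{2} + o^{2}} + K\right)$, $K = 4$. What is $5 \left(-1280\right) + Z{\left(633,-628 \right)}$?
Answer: $-6424 - 6 \sqrt{795073} \approx -11774.0$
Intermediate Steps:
$Z{\left(M,o \right)} = -24 - 6 \sqrt{M^{2} + o^{2}}$ ($Z{\left(M,o \right)} = \frac{\left(-12\right) \left(\sqrt{M^{2} + o^{2}} + 4\right)}{2} = \frac{\left(-12\right) \left(4 + \sqrt{M^{2} + o^{2}}\right)}{2} = \frac{-48 - 12 \sqrt{M^{2} + o^{2}}}{2} = -24 - 6 \sqrt{M^{2} + o^{2}}$)
$5 \left(-1280\right) + Z{\left(633,-628 \right)} = 5 \left(-1280\right) - \left(24 + 6 \sqrt{633^{2} + \left(-628\right)^{2}}\right) = -6400 - \left(24 + 6 \sqrt{400689 + 394384}\right) = -6400 - \left(24 + 6 \sqrt{795073}\right) = -6424 - 6 \sqrt{795073}$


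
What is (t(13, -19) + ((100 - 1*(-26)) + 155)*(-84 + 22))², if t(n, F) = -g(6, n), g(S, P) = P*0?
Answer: 303526084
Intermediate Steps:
g(S, P) = 0
t(n, F) = 0 (t(n, F) = -1*0 = 0)
(t(13, -19) + ((100 - 1*(-26)) + 155)*(-84 + 22))² = (0 + ((100 - 1*(-26)) + 155)*(-84 + 22))² = (0 + ((100 + 26) + 155)*(-62))² = (0 + (126 + 155)*(-62))² = (0 + 281*(-62))² = (0 - 17422)² = (-17422)² = 303526084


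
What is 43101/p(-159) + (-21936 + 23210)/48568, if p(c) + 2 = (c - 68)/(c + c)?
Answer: -25603008383/764012 ≈ -33511.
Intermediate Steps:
p(c) = -2 + (-68 + c)/(2*c) (p(c) = -2 + (c - 68)/(c + c) = -2 + (-68 + c)/((2*c)) = -2 + (-68 + c)*(1/(2*c)) = -2 + (-68 + c)/(2*c))
43101/p(-159) + (-21936 + 23210)/48568 = 43101/(-3/2 - 34/(-159)) + (-21936 + 23210)/48568 = 43101/(-3/2 - 34*(-1/159)) + 1274*(1/48568) = 43101/(-3/2 + 34/159) + 49/1868 = 43101/(-409/318) + 49/1868 = 43101*(-318/409) + 49/1868 = -13706118/409 + 49/1868 = -25603008383/764012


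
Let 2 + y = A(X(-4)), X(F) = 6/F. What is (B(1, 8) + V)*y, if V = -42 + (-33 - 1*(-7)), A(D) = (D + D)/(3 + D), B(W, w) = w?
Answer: 240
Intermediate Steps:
A(D) = 2*D/(3 + D) (A(D) = (2*D)/(3 + D) = 2*D/(3 + D))
y = -4 (y = -2 + 2*(6/(-4))/(3 + 6/(-4)) = -2 + 2*(6*(-¼))/(3 + 6*(-¼)) = -2 + 2*(-3/2)/(3 - 3/2) = -2 + 2*(-3/2)/(3/2) = -2 + 2*(-3/2)*(⅔) = -2 - 2 = -4)
V = -68 (V = -42 + (-33 + 7) = -42 - 26 = -68)
(B(1, 8) + V)*y = (8 - 68)*(-4) = -60*(-4) = 240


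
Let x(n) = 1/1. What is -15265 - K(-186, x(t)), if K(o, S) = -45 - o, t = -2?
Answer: -15406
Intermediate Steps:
x(n) = 1
-15265 - K(-186, x(t)) = -15265 - (-45 - 1*(-186)) = -15265 - (-45 + 186) = -15265 - 1*141 = -15265 - 141 = -15406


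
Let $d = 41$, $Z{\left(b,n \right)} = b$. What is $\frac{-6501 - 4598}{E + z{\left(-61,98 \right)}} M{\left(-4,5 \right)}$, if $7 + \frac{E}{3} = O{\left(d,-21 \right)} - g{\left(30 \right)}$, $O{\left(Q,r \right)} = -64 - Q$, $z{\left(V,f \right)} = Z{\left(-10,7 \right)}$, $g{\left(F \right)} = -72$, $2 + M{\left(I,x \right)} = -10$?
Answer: $- \frac{66594}{65} \approx -1024.5$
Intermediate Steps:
$M{\left(I,x \right)} = -12$ ($M{\left(I,x \right)} = -2 - 10 = -12$)
$z{\left(V,f \right)} = -10$
$E = -120$ ($E = -21 + 3 \left(\left(-64 - 41\right) - -72\right) = -21 + 3 \left(\left(-64 - 41\right) + 72\right) = -21 + 3 \left(-105 + 72\right) = -21 + 3 \left(-33\right) = -21 - 99 = -120$)
$\frac{-6501 - 4598}{E + z{\left(-61,98 \right)}} M{\left(-4,5 \right)} = \frac{-6501 - 4598}{-120 - 10} \left(-12\right) = - \frac{11099}{-130} \left(-12\right) = \left(-11099\right) \left(- \frac{1}{130}\right) \left(-12\right) = \frac{11099}{130} \left(-12\right) = - \frac{66594}{65}$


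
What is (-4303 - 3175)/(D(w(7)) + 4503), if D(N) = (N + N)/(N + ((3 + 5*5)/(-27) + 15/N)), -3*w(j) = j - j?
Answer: -7478/4503 ≈ -1.6607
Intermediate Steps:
w(j) = 0 (w(j) = -(j - j)/3 = -⅓*0 = 0)
D(N) = 2*N/(-28/27 + N + 15/N) (D(N) = (2*N)/(N + ((3 + 25)*(-1/27) + 15/N)) = (2*N)/(N + (28*(-1/27) + 15/N)) = (2*N)/(N + (-28/27 + 15/N)) = (2*N)/(-28/27 + N + 15/N) = 2*N/(-28/27 + N + 15/N))
(-4303 - 3175)/(D(w(7)) + 4503) = (-4303 - 3175)/(54*0²/(405 - 28*0 + 27*0²) + 4503) = -7478/(54*0/(405 + 0 + 27*0) + 4503) = -7478/(54*0/(405 + 0 + 0) + 4503) = -7478/(54*0/405 + 4503) = -7478/(54*0*(1/405) + 4503) = -7478/(0 + 4503) = -7478/4503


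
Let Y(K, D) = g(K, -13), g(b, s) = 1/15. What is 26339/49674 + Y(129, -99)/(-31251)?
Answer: 4115583887/7761810870 ≈ 0.53024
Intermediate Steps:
g(b, s) = 1/15
Y(K, D) = 1/15
26339/49674 + Y(129, -99)/(-31251) = 26339/49674 + (1/15)/(-31251) = 26339*(1/49674) + (1/15)*(-1/31251) = 26339/49674 - 1/468765 = 4115583887/7761810870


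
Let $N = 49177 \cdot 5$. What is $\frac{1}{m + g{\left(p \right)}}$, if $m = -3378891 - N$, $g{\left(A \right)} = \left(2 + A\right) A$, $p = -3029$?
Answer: $\frac{1}{5544007} \approx 1.8037 \cdot 10^{-7}$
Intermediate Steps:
$g{\left(A \right)} = A \left(2 + A\right)$
$N = 245885$
$m = -3624776$ ($m = -3378891 - 245885 = -3624776$)
$\frac{1}{m + g{\left(p \right)}} = \frac{1}{-3624776 - 3029 \left(2 - 3029\right)} = \frac{1}{-3624776 - -9168783} = \frac{1}{-3624776 + 9168783} = \frac{1}{5544007}$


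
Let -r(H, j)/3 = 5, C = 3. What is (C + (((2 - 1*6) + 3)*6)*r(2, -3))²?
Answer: 8649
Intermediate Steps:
r(H, j) = -15 (r(H, j) = -3*5 = -15)
(C + (((2 - 1*6) + 3)*6)*r(2, -3))² = (3 + (((2 - 1*6) + 3)*6)*(-15))² = (3 + (((2 - 6) + 3)*6)*(-15))² = (3 + ((-4 + 3)*6)*(-15))² = (3 - 1*6*(-15))² = (3 - 6*(-15))² = (3 + 90)² = 93² = 8649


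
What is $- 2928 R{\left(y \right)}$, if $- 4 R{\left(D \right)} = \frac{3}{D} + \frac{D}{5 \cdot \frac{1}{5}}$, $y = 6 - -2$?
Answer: $\frac{12261}{2} \approx 6130.5$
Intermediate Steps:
$y = 8$ ($y = 6 + 2 = 8$)
$R{\left(D \right)} = - \frac{3}{4 D} - \frac{D}{4}$ ($R{\left(D \right)} = - \frac{\frac{3}{D} + \frac{D}{5 \cdot \frac{1}{5}}}{4} = - \frac{\frac{3}{D} + \frac{D}{1}}{4} = - \frac{\frac{3}{D} + D 1}{4} = - \frac{\frac{3}{D} + D}{4} = - \frac{D + \frac{3}{D}}{4} = - \frac{3}{4 D} - \frac{D}{4}$)
$- 2928 R{\left(y \right)} = - 2928 \frac{-3 - 8^{2}}{4 \cdot 8} = - 2928 \cdot \frac{1}{4} \cdot \frac{1}{8} \left(-3 - 64\right) = - 2928 \cdot \frac{1}{4} \cdot \frac{1}{8} \left(-67\right) = \left(-2928\right) \left(- \frac{67}{32}\right) = \frac{12261}{2}$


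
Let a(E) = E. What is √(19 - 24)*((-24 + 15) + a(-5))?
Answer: -14*I*√5 ≈ -31.305*I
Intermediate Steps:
√(19 - 24)*((-24 + 15) + a(-5)) = √(19 - 24)*((-24 + 15) - 5) = √(-5)*(-9 - 5) = (I*√5)*(-14) = -14*I*√5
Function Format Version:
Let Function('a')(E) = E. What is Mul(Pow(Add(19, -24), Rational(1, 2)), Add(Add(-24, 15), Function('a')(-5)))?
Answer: Mul(-14, I, Pow(5, Rational(1, 2))) ≈ Mul(-31.305, I)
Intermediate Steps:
Mul(Pow(Add(19, -24), Rational(1, 2)), Add(Add(-24, 15), Function('a')(-5))) = Mul(Pow(Add(19, -24), Rational(1, 2)), Add(Add(-24, 15), -5)) = Mul(Pow(-5, Rational(1, 2)), Add(-9, -5)) = Mul(Mul(I, Pow(5, Rational(1, 2))), -14) = Mul(-14, I, Pow(5, Rational(1, 2)))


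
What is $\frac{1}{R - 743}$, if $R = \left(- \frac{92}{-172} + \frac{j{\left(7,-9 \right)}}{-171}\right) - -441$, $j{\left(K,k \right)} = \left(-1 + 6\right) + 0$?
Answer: $- \frac{7353}{2216888} \approx -0.0033168$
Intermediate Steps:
$j{\left(K,k \right)} = 5$ ($j{\left(K,k \right)} = 5 + 0 = 5$)
$R = \frac{3246391}{7353}$ ($R = \left(- \frac{92}{-172} + \frac{5}{-171}\right) - -441 = \left(\left(-92\right) \left(- \frac{1}{172}\right) + 5 \left(- \frac{1}{171}\right)\right) + 441 = \left(\frac{23}{43} - \frac{5}{171}\right) + 441 = \frac{3718}{7353} + 441 = \frac{3246391}{7353} \approx 441.51$)
$\frac{1}{R - 743} = \frac{1}{\frac{3246391}{7353} - 743} = \frac{1}{- \frac{2216888}{7353}} = - \frac{7353}{2216888}$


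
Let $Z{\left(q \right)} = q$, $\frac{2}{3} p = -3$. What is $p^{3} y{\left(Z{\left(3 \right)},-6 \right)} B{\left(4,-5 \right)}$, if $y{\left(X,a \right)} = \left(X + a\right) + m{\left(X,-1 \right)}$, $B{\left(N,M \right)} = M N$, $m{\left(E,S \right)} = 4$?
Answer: $\frac{3645}{2} \approx 1822.5$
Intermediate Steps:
$p = - \frac{9}{2}$ ($p = \frac{3}{2} \left(-3\right) = - \frac{9}{2} \approx -4.5$)
$y{\left(X,a \right)} = 4 + X + a$ ($y{\left(X,a \right)} = \left(X + a\right) + 4 = 4 + X + a$)
$p^{3} y{\left(Z{\left(3 \right)},-6 \right)} B{\left(4,-5 \right)} = \left(- \frac{9}{2}\right)^{3} \left(4 + 3 - 6\right) \left(\left(-5\right) 4\right) = \left(- \frac{729}{8}\right) 1 \left(-20\right) = \left(- \frac{729}{8}\right) \left(-20\right) = \frac{3645}{2}$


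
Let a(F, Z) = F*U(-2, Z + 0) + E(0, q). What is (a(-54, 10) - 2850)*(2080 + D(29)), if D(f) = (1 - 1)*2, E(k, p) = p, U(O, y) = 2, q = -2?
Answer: -6156800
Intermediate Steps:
D(f) = 0 (D(f) = 0*2 = 0)
a(F, Z) = -2 + 2*F (a(F, Z) = F*2 - 2 = 2*F - 2 = -2 + 2*F)
(a(-54, 10) - 2850)*(2080 + D(29)) = ((-2 + 2*(-54)) - 2850)*(2080 + 0) = ((-2 - 108) - 2850)*2080 = (-110 - 2850)*2080 = -2960*2080 = -6156800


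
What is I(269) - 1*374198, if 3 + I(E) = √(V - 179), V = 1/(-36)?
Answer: -374201 + I*√6445/6 ≈ -3.742e+5 + 13.38*I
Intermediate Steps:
V = -1/36 ≈ -0.027778
I(E) = -3 + I*√6445/6 (I(E) = -3 + √(-1/36 - 179) = -3 + √(-6445/36) = -3 + I*√6445/6)
I(269) - 1*374198 = (-3 + I*√6445/6) - 1*374198 = (-3 + I*√6445/6) - 374198 = -374201 + I*√6445/6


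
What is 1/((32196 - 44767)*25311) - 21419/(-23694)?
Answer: 68840358755/76152176386 ≈ 0.90398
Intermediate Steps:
1/((32196 - 44767)*25311) - 21419/(-23694) = (1/25311)/(-12571) - 21419*(-1/23694) = -1/12571*1/25311 + 21419/23694 = -1/318184581 + 21419/23694 = 68840358755/76152176386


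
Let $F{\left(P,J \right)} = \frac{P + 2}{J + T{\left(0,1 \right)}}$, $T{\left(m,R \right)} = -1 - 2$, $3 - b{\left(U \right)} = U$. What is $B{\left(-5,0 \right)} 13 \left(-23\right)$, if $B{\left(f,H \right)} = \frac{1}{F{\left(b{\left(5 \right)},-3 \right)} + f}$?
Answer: $\frac{299}{5} \approx 59.8$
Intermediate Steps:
$b{\left(U \right)} = 3 - U$
$T{\left(m,R \right)} = -3$ ($T{\left(m,R \right)} = -1 - 2 = -3$)
$F{\left(P,J \right)} = \frac{2 + P}{-3 + J}$ ($F{\left(P,J \right)} = \frac{P + 2}{J - 3} = \frac{2 + P}{-3 + J}$)
$B{\left(f,H \right)} = \frac{1}{f}$ ($B{\left(f,H \right)} = \frac{1}{\frac{2 + \left(3 - 5\right)}{-3 - 3} + f} = \frac{1}{\frac{2 + \left(3 - 5\right)}{-6} + f} = \frac{1}{- \frac{2 - 2}{6} + f} = \frac{1}{\left(- \frac{1}{6}\right) 0 + f} = \frac{1}{0 + f} = \frac{1}{f}$)
$B{\left(-5,0 \right)} 13 \left(-23\right) = \frac{1}{-5} \cdot 13 \left(-23\right) = \left(- \frac{1}{5}\right) 13 \left(-23\right) = \left(- \frac{13}{5}\right) \left(-23\right) = \frac{299}{5}$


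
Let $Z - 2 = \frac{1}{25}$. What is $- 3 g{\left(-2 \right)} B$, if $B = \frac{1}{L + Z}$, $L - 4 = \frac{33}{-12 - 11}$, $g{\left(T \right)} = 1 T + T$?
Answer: $\frac{1725}{662} \approx 2.6057$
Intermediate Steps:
$g{\left(T \right)} = 2 T$ ($g{\left(T \right)} = T + T = 2 T$)
$Z = \frac{51}{25}$ ($Z = 2 + \frac{1}{25} = \frac{51}{25} \approx 2.04$)
$L = \frac{59}{23}$ ($L = 4 + \frac{33}{-12 - 11} = 4 + \frac{33}{-23} = 4 + 33 \left(- \frac{1}{23}\right) = 4 - \frac{33}{23} = \frac{59}{23} \approx 2.5652$)
$B = \frac{575}{2648}$ ($B = \frac{1}{\frac{59}{23} + \frac{51}{25}} = \frac{1}{\frac{2648}{575}} = \frac{575}{2648} \approx 0.21714$)
$- 3 g{\left(-2 \right)} B = - 3 \cdot 2 \left(-2\right) \frac{575}{2648} = \left(-3\right) \left(-4\right) \frac{575}{2648} = 12 \cdot \frac{575}{2648} = \frac{1725}{662}$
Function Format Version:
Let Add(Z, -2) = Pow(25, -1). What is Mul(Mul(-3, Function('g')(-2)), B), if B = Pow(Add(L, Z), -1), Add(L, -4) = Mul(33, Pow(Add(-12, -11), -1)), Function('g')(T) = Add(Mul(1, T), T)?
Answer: Rational(1725, 662) ≈ 2.6057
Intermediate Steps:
Function('g')(T) = Mul(2, T) (Function('g')(T) = Add(T, T) = Mul(2, T))
Z = Rational(51, 25) (Z = Add(2, Pow(25, -1)) = Add(2, Rational(1, 25)) = Rational(51, 25) ≈ 2.0400)
L = Rational(59, 23) (L = Add(4, Mul(33, Pow(Add(-12, -11), -1))) = Add(4, Mul(33, Pow(-23, -1))) = Add(4, Mul(33, Rational(-1, 23))) = Add(4, Rational(-33, 23)) = Rational(59, 23) ≈ 2.5652)
B = Rational(575, 2648) (B = Pow(Add(Rational(59, 23), Rational(51, 25)), -1) = Pow(Rational(2648, 575), -1) = Rational(575, 2648) ≈ 0.21714)
Mul(Mul(-3, Function('g')(-2)), B) = Mul(Mul(-3, Mul(2, -2)), Rational(575, 2648)) = Mul(Mul(-3, -4), Rational(575, 2648)) = Mul(12, Rational(575, 2648)) = Rational(1725, 662)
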